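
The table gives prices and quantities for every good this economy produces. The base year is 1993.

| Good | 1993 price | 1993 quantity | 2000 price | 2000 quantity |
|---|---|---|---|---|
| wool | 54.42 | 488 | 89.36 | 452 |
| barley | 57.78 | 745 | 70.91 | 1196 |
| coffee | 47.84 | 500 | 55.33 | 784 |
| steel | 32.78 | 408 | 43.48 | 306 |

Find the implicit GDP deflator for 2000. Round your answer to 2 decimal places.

Nominal GDP 2000 = 89.36·452 + 70.91·1196 + 55.33·784 + 43.48·306 = 181882.68.
Real GDP 2000 (at 1993 prices) = 54.42·452 + 57.78·1196 + 47.84·784 + 32.78·306 = 141239.96.
Deflator = Nominal/Real × 100 = 181882.68/141239.96 × 100 = 128.776.

128.78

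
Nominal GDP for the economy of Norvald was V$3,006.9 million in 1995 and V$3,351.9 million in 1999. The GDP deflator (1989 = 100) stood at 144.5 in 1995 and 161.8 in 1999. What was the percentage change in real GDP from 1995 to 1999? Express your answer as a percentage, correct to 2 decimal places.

-0.45%

Deflate each year: 1995 → 3006.9/1.445 = 2080.90; 1999 → 3351.9/1.618 = 2071.63.
So real GDP changed by 2071.63/2080.90 − 1 = -0.0045, i.e. -0.45%.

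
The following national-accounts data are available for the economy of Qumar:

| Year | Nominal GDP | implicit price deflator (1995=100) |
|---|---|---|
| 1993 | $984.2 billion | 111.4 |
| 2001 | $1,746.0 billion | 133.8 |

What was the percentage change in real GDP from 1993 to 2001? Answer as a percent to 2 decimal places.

Deflate each year: 1993 → 984.2/1.114 = 883.48; 2001 → 1746.0/1.338 = 1304.93.
So real GDP changed by 1304.93/883.48 − 1 = 0.4770, i.e. 47.70%.

47.70%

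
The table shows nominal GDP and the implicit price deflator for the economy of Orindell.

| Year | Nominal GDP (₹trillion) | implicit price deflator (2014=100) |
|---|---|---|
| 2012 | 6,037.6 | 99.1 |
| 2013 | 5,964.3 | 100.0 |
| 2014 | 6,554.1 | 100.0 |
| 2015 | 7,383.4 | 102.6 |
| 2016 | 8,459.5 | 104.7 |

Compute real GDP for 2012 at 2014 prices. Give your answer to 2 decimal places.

Real GDP 2012 = 6037.6 / 0.991 = 6092.43.

₹6,092.43 trillion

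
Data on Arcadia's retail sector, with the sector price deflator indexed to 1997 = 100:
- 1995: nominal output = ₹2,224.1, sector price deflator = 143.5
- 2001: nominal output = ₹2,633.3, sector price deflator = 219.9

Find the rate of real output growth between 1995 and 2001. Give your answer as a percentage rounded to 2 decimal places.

Real output 1995 = 2224.1 / 1.435 = 1549.90.
Real output 2001 = 2633.3 / 2.199 = 1197.50.
Real growth = 1197.50 / 1549.90 − 1 = -0.2274.

-22.74%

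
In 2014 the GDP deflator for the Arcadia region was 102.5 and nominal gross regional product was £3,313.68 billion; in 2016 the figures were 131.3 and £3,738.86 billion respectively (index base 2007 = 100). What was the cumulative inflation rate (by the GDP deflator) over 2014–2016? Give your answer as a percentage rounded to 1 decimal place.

Price-level change = 131.3 / 102.5 − 1 = 0.2810.

28.1%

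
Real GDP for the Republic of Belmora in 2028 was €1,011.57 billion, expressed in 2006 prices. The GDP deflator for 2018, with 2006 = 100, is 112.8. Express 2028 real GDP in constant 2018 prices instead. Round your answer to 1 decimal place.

€1,141.1 billion

Real GDP in 2018 prices = Real GDP in 2006 prices × (P_2018/P_2006) = 1011.57 × 1.128 = 1141.05.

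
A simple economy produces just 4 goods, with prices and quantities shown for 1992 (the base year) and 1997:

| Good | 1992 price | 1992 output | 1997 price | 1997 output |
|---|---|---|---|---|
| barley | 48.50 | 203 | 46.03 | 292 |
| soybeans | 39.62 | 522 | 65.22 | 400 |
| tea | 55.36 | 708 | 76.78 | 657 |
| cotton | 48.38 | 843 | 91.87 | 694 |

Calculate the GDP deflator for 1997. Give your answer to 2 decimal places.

153.80

Nominal GDP 1997 = 46.03·292 + 65.22·400 + 76.78·657 + 91.87·694 = 153731.00.
Real GDP 1997 (at 1992 prices) = 48.50·292 + 39.62·400 + 55.36·657 + 48.38·694 = 99957.24.
Deflator = Nominal/Real × 100 = 153731.00/99957.24 × 100 = 153.797.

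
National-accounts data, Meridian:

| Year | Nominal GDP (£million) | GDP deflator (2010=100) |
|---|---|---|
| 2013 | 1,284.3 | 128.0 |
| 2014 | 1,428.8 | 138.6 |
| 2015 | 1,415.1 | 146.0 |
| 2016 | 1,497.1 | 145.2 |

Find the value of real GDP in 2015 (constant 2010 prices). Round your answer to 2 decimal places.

Real GDP 2015 = 1415.1 / 1.460 = 969.25.

£969.25 million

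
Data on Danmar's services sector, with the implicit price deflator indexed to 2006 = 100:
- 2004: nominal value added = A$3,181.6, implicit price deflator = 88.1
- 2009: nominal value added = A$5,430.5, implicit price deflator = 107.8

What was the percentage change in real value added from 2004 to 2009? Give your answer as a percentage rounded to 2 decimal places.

Deflate each year: 2004 → 3181.6/0.881 = 3611.35; 2009 → 5430.5/1.078 = 5037.57.
So real value added changed by 5037.57/3611.35 − 1 = 0.3949, i.e. 39.49%.

39.49%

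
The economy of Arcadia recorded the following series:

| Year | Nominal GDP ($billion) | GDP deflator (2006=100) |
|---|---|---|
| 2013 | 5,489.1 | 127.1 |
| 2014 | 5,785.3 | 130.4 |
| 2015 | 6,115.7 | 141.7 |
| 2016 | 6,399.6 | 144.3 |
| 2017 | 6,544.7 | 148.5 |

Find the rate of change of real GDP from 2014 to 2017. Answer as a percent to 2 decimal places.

Real GDP 2014 = 5785.3/1.304 = 4436.58.
Real GDP 2017 = 6544.7/1.485 = 4407.21.
Change = 4407.21/4436.58 − 1 = -0.0066.

-0.66%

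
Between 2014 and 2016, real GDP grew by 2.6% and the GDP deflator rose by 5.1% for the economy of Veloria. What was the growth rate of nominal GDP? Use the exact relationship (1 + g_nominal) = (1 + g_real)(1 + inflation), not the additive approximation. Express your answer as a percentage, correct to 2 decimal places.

7.83%

(1 + g_nom) = (1 + g_real)(1 + π) = 1.0260 × 1.0510 = 1.07833.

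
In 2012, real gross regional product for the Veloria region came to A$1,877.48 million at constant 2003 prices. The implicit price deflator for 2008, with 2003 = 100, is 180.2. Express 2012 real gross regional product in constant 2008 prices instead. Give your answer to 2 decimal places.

A$3,383.22 million

Real gross regional product in 2008 prices = Real gross regional product in 2003 prices × (P_2008/P_2003) = 1877.48 × 1.802 = 3383.22.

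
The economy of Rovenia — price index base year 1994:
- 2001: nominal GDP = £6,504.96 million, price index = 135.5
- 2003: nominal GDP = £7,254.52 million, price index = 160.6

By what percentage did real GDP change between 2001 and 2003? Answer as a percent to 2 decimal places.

-5.91%

Real GDP 2001 = 6504.96 / 1.355 = 4800.71.
Real GDP 2003 = 7254.52 / 1.606 = 4517.14.
Real growth = 4517.14 / 4800.71 − 1 = -0.0591.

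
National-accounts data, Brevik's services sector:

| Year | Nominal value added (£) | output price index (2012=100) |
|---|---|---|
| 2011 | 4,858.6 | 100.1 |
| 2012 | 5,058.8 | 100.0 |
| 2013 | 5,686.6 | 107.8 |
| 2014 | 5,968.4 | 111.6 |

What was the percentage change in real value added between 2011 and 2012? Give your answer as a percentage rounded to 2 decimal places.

Real value added 2011 = 4858.6/1.001 = 4853.75.
Real value added 2012 = 5058.8/1.000 = 5058.80.
Change = 5058.80/4853.75 − 1 = 0.0422.

4.22%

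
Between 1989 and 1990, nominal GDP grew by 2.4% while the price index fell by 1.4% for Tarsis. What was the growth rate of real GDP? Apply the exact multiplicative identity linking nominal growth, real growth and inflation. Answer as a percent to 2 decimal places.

(1 + g_nom) = (1 + g_real)(1 + π), so g_real = 1.0240 / 0.9860 − 1 = 0.03854.

3.85%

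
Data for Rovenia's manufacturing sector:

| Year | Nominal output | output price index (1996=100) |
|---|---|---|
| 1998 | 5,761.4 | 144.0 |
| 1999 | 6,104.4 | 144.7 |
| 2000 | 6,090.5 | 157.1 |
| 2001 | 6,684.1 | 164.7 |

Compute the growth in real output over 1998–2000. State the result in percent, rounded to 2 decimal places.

Real output 1998 = 5761.4/1.440 = 4000.97.
Real output 2000 = 6090.5/1.571 = 3876.83.
Change = 3876.83/4000.97 − 1 = -0.0310.

-3.10%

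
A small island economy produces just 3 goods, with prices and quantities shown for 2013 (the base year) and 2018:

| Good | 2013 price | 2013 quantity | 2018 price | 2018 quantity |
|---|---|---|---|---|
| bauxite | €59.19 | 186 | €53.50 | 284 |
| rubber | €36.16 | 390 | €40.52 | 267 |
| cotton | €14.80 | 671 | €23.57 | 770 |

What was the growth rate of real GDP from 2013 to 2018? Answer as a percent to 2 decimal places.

Real GDP 2013 = Nominal GDP 2013 = 59.19·186 + 36.16·390 + 14.80·671 = 35042.54.
Real GDP 2018 (at 2013 prices) = 59.19·284 + 36.16·267 + 14.80·770 = 37860.68.
Real growth = 37860.68/35042.54 − 1 = 0.0804.

8.04%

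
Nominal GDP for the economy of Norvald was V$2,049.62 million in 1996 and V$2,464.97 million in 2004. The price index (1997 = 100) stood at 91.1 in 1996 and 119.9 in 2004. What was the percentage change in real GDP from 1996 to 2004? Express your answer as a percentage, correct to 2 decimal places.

Real GDP 1996 = 2049.62 / 0.911 = 2249.86.
Real GDP 2004 = 2464.97 / 1.199 = 2055.85.
Real growth = 2055.85 / 2249.86 − 1 = -0.0862.

-8.62%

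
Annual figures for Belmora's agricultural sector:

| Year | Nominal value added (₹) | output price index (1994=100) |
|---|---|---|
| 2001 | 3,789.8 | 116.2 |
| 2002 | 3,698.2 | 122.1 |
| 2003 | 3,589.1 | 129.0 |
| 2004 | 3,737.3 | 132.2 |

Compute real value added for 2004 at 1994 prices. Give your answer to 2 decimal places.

₹2,827.00

Real value added 2004 = 3737.3 / 1.322 = 2827.00.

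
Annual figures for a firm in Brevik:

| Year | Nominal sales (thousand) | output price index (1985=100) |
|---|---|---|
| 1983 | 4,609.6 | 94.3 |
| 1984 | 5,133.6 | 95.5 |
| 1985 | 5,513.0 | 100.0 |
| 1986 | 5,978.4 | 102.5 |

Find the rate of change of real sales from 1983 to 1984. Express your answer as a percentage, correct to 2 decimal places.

9.97%

Real sales 1983 = 4609.6/0.943 = 4888.23.
Real sales 1984 = 5133.6/0.955 = 5375.50.
Change = 5375.50/4888.23 − 1 = 0.0997.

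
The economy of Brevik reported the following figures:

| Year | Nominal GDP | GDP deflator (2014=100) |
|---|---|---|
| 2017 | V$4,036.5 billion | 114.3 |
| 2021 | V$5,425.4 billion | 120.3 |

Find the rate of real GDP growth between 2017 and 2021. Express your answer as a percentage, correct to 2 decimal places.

27.70%

Real GDP 2017 = 4036.5 / 1.143 = 3531.50.
Real GDP 2021 = 5425.4 / 1.203 = 4509.89.
Real growth = 4509.89 / 3531.50 − 1 = 0.2770.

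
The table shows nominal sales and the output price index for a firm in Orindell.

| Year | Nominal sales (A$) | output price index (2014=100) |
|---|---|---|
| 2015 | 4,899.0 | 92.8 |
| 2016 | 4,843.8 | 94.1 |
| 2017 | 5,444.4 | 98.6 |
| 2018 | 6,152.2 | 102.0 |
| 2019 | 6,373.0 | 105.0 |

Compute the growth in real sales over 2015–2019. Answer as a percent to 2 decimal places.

14.97%

Real sales 2015 = 4899.0/0.928 = 5279.09.
Real sales 2019 = 6373.0/1.050 = 6069.52.
Change = 6069.52/5279.09 − 1 = 0.1497.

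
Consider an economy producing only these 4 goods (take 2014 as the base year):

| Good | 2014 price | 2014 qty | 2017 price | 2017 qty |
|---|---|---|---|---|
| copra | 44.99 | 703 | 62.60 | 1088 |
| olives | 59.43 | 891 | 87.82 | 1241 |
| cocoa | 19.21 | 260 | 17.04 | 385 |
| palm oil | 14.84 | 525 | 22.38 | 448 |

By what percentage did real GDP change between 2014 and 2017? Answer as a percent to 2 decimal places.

40.45%

Real GDP 2014 = Nominal GDP 2014 = 44.99·703 + 59.43·891 + 19.21·260 + 14.84·525 = 97365.70.
Real GDP 2017 (at 2014 prices) = 44.99·1088 + 59.43·1241 + 19.21·385 + 14.84·448 = 136745.92.
Real growth = 136745.92/97365.70 − 1 = 0.4045.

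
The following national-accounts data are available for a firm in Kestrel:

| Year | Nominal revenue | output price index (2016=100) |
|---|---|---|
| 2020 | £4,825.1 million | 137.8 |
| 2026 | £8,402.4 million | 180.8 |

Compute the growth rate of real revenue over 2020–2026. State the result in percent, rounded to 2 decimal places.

Real revenue 2020 = 4825.1 / 1.378 = 3501.52.
Real revenue 2026 = 8402.4 / 1.808 = 4647.35.
Real growth = 4647.35 / 3501.52 − 1 = 0.3272.

32.72%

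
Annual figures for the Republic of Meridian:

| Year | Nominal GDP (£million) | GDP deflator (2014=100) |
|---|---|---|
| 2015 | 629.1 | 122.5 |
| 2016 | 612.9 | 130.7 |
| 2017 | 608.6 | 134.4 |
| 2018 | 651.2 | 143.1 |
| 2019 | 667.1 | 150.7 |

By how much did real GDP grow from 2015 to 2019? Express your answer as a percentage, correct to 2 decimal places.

Real GDP 2015 = 629.1/1.225 = 513.55.
Real GDP 2019 = 667.1/1.507 = 442.67.
Change = 442.67/513.55 − 1 = -0.1380.

-13.80%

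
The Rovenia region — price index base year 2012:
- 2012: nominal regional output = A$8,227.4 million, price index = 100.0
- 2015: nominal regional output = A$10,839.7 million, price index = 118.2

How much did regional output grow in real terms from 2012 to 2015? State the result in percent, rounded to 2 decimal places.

Real regional output 2012 = 8227.4 / 1.000 = 8227.40.
Real regional output 2015 = 10839.7 / 1.182 = 9170.64.
Real growth = 9170.64 / 8227.40 − 1 = 0.1146.

11.46%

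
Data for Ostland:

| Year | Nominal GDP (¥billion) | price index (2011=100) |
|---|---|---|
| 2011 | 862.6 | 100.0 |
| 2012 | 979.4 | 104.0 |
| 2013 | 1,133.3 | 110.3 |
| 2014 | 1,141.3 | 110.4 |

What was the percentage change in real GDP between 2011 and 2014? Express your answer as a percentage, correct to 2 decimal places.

Real GDP 2011 = 862.6/1.000 = 862.60.
Real GDP 2014 = 1141.3/1.104 = 1033.79.
Change = 1033.79/862.60 − 1 = 0.1985.

19.85%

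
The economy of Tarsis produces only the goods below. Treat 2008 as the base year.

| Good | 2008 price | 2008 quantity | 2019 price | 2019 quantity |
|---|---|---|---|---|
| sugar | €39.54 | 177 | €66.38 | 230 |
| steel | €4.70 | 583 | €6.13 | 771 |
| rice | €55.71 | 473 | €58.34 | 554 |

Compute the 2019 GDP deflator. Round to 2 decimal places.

120.04

Nominal GDP 2019 = 66.38·230 + 6.13·771 + 58.34·554 = 52313.99.
Real GDP 2019 (at 2008 prices) = 39.54·230 + 4.70·771 + 55.71·554 = 43581.24.
Deflator = Nominal/Real × 100 = 52313.99/43581.24 × 100 = 120.038.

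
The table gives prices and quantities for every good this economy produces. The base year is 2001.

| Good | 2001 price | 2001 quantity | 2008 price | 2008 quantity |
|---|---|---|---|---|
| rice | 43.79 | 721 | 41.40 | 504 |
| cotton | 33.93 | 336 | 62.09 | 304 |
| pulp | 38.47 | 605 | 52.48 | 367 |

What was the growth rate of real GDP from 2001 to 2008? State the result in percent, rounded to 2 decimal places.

-29.80%

Real GDP 2001 = Nominal GDP 2001 = 43.79·721 + 33.93·336 + 38.47·605 = 66247.42.
Real GDP 2008 (at 2001 prices) = 43.79·504 + 33.93·304 + 38.47·367 = 46503.37.
Real growth = 46503.37/66247.42 − 1 = -0.2980.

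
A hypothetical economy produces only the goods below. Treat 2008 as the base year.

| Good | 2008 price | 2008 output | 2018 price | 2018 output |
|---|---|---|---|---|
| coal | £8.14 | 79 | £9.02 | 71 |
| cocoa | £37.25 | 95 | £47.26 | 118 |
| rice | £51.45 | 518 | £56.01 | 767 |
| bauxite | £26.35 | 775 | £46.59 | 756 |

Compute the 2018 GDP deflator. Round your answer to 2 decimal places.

131.14

Nominal GDP 2018 = 9.02·71 + 47.26·118 + 56.01·767 + 46.59·756 = 84398.81.
Real GDP 2018 (at 2008 prices) = 8.14·71 + 37.25·118 + 51.45·767 + 26.35·756 = 64356.19.
Deflator = Nominal/Real × 100 = 84398.81/64356.19 × 100 = 131.143.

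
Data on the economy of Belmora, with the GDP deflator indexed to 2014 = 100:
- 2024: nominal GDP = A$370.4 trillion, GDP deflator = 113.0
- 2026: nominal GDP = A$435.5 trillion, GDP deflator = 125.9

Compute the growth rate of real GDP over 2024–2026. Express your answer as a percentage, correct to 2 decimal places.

5.53%

Real GDP 2024 = 370.4 / 1.130 = 327.79.
Real GDP 2026 = 435.5 / 1.259 = 345.91.
Real growth = 345.91 / 327.79 − 1 = 0.0553.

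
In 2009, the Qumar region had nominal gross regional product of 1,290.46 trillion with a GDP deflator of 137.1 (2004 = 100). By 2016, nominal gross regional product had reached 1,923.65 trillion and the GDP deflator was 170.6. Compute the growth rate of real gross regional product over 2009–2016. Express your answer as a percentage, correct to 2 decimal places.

19.80%

Deflate each year: 2009 → 1290.46/1.371 = 941.25; 2016 → 1923.65/1.706 = 1127.58.
So real gross regional product changed by 1127.58/941.25 − 1 = 0.1980, i.e. 19.80%.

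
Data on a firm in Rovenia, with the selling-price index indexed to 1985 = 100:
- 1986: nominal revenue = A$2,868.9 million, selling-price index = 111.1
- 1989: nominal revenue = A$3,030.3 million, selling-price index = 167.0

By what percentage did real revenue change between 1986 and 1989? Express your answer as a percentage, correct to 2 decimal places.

-29.73%

Deflate each year: 1986 → 2868.9/1.111 = 2582.27; 1989 → 3030.3/1.670 = 1814.55.
So real revenue changed by 1814.55/2582.27 − 1 = -0.2973, i.e. -29.73%.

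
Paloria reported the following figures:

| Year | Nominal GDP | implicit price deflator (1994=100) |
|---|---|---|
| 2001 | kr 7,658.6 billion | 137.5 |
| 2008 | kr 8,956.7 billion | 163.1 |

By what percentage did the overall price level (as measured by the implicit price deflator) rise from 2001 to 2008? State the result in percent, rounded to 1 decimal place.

18.6%

Price-level change = 163.1 / 137.5 − 1 = 0.1862.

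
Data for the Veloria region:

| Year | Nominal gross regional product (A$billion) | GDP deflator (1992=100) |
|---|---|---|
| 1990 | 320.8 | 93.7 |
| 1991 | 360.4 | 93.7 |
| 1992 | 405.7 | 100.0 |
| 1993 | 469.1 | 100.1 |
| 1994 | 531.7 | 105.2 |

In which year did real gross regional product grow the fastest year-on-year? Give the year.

1993

1991: real = 360.4/0.937 = 384.63; growth vs 1990 (342.37) = 12.34%.
1992: real = 405.7/1.000 = 405.70; growth vs 1991 (384.63) = 5.48%.
1993: real = 469.1/1.001 = 468.63; growth vs 1992 (405.70) = 15.51%.
1994: real = 531.7/1.052 = 505.42; growth vs 1993 (468.63) = 7.85%.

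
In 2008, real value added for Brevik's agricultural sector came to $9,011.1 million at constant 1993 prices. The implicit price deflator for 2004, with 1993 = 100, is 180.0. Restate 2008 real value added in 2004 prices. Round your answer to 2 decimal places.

$16,219.98 million

Real value added in 2004 prices = Real value added in 1993 prices × (P_2004/P_1993) = 9011.1 × 1.800 = 16219.98.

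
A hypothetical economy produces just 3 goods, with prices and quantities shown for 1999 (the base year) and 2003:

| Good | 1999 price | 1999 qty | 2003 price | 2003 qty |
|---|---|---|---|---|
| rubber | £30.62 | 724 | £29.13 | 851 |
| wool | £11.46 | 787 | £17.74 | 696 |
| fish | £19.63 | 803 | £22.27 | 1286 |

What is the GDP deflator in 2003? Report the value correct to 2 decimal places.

Nominal GDP 2003 = 29.13·851 + 17.74·696 + 22.27·1286 = 65775.89.
Real GDP 2003 (at 1999 prices) = 30.62·851 + 11.46·696 + 19.63·1286 = 59277.96.
Deflator = Nominal/Real × 100 = 65775.89/59277.96 × 100 = 110.962.

110.96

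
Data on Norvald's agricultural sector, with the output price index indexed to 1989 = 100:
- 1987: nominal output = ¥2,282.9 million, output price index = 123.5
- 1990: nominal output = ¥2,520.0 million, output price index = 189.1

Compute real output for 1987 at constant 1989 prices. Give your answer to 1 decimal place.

Real output = Nominal / (output price index/100) = 2282.9 / 1.235 = 1848.50.

¥1,848.5 million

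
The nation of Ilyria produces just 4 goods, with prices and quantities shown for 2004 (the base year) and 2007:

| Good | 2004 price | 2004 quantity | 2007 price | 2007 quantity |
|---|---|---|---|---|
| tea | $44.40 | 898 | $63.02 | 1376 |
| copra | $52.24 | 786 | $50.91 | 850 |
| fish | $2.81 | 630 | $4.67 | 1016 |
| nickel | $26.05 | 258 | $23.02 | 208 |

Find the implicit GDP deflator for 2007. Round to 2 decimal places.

Nominal GDP 2007 = 63.02·1376 + 50.91·850 + 4.67·1016 + 23.02·208 = 139521.90.
Real GDP 2007 (at 2004 prices) = 44.40·1376 + 52.24·850 + 2.81·1016 + 26.05·208 = 113771.76.
Deflator = Nominal/Real × 100 = 139521.90/113771.76 × 100 = 122.633.

122.63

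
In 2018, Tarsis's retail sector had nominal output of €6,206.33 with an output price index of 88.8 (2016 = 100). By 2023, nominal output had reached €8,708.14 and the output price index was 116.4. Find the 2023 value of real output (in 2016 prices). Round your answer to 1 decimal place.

Real output = Nominal / (output price index/100) = 8708.14 / 1.164 = 7481.22.

€7,481.2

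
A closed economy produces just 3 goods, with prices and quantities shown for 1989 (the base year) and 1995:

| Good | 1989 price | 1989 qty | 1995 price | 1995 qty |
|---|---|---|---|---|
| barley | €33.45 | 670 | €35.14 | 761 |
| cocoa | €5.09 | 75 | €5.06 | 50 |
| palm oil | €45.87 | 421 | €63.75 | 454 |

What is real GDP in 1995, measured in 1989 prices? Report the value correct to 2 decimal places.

Real GDP 1995 = Σ (p_1989 × q_1995) = 33.45·761 + 5.09·50 + 45.87·454 = 46534.93.

€46534.93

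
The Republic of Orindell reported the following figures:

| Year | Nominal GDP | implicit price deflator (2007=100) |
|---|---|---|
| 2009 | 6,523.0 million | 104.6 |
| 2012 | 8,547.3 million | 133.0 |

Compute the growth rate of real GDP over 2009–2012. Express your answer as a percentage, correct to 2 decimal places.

3.05%

Real GDP 2009 = 6523.0 / 1.046 = 6236.14.
Real GDP 2012 = 8547.3 / 1.330 = 6426.54.
Real growth = 6426.54 / 6236.14 − 1 = 0.0305.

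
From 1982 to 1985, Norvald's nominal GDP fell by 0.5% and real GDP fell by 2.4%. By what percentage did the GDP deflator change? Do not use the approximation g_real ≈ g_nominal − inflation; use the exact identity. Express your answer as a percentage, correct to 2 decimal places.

(1 + g_nom) = (1 + g_real)(1 + π), so π = 0.9950 / 0.9760 − 1 = 0.01947.

1.95%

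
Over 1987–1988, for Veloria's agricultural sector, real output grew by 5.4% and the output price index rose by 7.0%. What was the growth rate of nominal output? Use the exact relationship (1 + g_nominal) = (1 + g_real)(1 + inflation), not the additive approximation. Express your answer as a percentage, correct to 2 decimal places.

12.78%

(1 + g_nom) = (1 + g_real)(1 + π) = 1.0540 × 1.0700 = 1.12778.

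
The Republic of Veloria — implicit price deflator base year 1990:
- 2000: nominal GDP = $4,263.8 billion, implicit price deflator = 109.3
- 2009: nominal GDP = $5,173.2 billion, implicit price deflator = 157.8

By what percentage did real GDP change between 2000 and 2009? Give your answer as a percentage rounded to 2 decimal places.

Deflate each year: 2000 → 4263.8/1.093 = 3901.01; 2009 → 5173.2/1.578 = 3278.33.
So real GDP changed by 3278.33/3901.01 − 1 = -0.1596, i.e. -15.96%.

-15.96%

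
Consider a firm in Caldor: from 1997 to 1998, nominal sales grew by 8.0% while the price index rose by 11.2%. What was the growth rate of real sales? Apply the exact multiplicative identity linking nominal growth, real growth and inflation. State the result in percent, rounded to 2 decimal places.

-2.88%

(1 + g_nom) = (1 + g_real)(1 + π), so g_real = 1.0800 / 1.1120 − 1 = -0.02878.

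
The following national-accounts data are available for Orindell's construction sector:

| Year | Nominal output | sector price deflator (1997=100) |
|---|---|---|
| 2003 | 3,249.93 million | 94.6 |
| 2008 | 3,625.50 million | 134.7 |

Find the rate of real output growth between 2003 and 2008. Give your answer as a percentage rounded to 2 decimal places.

-21.65%

Real output 2003 = 3249.93 / 0.946 = 3435.44.
Real output 2008 = 3625.50 / 1.347 = 2691.54.
Real growth = 2691.54 / 3435.44 − 1 = -0.2165.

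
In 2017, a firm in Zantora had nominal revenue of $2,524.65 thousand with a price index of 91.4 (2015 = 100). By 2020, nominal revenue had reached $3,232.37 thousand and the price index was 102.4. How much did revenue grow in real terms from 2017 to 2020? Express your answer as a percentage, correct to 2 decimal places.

Deflate each year: 2017 → 2524.65/0.914 = 2762.20; 2020 → 3232.37/1.024 = 3156.61.
So real revenue changed by 3156.61/2762.20 − 1 = 0.1428, i.e. 14.28%.

14.28%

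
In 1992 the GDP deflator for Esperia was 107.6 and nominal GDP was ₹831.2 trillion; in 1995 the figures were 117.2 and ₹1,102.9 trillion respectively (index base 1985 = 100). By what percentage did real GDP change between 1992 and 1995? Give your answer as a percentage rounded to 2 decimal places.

Deflate each year: 1992 → 831.2/1.076 = 772.49; 1995 → 1102.9/1.172 = 941.04.
So real GDP changed by 941.04/772.49 − 1 = 0.2182, i.e. 21.82%.

21.82%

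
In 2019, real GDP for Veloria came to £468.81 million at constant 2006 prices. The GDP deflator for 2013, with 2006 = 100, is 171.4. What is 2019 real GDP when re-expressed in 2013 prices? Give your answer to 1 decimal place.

Real GDP in 2013 prices = Real GDP in 2006 prices × (P_2013/P_2006) = 468.81 × 1.714 = 803.54.

£803.5 million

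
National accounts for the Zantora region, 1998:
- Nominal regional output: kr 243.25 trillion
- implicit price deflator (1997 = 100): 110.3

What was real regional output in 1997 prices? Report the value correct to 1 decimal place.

kr 220.5 trillion

Real regional output = Nominal / (implicit price deflator/100) = 243.25 / 1.103 = 220.53.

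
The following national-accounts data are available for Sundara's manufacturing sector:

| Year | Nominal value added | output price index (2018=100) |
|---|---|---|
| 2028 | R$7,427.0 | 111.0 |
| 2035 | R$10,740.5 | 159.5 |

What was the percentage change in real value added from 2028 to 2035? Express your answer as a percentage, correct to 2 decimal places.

Deflate each year: 2028 → 7427.0/1.110 = 6690.99; 2035 → 10740.5/1.595 = 6733.86.
So real value added changed by 6733.86/6690.99 − 1 = 0.0064, i.e. 0.64%.

0.64%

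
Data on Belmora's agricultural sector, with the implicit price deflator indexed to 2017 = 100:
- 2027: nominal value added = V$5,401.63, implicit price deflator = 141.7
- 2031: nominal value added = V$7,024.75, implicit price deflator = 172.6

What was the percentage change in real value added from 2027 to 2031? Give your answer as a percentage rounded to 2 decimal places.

6.77%

Real value added 2027 = 5401.63 / 1.417 = 3812.02.
Real value added 2031 = 7024.75 / 1.726 = 4069.96.
Real growth = 4069.96 / 3812.02 − 1 = 0.0677.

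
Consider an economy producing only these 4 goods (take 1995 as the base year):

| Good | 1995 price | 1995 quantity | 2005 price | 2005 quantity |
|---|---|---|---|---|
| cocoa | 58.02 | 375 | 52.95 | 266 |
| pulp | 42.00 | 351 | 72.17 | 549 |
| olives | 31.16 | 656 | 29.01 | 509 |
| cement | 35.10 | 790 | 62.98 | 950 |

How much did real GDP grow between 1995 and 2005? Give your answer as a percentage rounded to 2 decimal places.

Real GDP 1995 = Nominal GDP 1995 = 58.02·375 + 42.00·351 + 31.16·656 + 35.10·790 = 84669.46.
Real GDP 2005 (at 1995 prices) = 58.02·266 + 42.00·549 + 31.16·509 + 35.10·950 = 87696.76.
Real growth = 87696.76/84669.46 − 1 = 0.0358.

3.58%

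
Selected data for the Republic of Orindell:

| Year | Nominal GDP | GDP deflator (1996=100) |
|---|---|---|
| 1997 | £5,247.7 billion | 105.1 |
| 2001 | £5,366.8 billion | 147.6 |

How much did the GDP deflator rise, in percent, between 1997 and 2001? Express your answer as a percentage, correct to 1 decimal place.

Price-level change = 147.6 / 105.1 − 1 = 0.4044.

40.4%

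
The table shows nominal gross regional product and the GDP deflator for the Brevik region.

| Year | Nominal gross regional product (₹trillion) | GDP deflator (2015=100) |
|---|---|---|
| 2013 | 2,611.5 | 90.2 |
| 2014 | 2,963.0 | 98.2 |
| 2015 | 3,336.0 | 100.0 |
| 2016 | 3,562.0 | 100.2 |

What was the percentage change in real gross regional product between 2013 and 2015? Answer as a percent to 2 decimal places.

Real gross regional product 2013 = 2611.5/0.902 = 2895.23.
Real gross regional product 2015 = 3336.0/1.000 = 3336.00.
Change = 3336.00/2895.23 − 1 = 0.1522.

15.22%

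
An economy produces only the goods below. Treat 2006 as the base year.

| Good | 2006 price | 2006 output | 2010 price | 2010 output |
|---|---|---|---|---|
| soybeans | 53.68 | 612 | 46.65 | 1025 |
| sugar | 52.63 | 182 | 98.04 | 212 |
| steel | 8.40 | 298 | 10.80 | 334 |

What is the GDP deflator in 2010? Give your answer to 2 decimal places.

Nominal GDP 2010 = 46.65·1025 + 98.04·212 + 10.80·334 = 72207.93.
Real GDP 2010 (at 2006 prices) = 53.68·1025 + 52.63·212 + 8.40·334 = 68985.16.
Deflator = Nominal/Real × 100 = 72207.93/68985.16 × 100 = 104.672.

104.67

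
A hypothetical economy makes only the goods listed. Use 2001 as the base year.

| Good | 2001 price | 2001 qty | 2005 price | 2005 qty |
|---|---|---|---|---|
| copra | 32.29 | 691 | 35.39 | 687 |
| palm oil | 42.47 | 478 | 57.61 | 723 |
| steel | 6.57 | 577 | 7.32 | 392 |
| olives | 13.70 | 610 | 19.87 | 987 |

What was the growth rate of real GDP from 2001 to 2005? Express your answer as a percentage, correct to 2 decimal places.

Real GDP 2001 = Nominal GDP 2001 = 32.29·691 + 42.47·478 + 6.57·577 + 13.70·610 = 54760.94.
Real GDP 2005 (at 2001 prices) = 32.29·687 + 42.47·723 + 6.57·392 + 13.70·987 = 68986.38.
Real growth = 68986.38/54760.94 − 1 = 0.2598.

25.98%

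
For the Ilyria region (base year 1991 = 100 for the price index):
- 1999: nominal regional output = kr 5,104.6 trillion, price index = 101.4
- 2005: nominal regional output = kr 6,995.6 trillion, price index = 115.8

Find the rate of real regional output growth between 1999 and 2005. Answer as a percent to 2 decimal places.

20.00%

Real regional output 1999 = 5104.6 / 1.014 = 5034.12.
Real regional output 2005 = 6995.6 / 1.158 = 6041.11.
Real growth = 6041.11 / 5034.12 − 1 = 0.2000.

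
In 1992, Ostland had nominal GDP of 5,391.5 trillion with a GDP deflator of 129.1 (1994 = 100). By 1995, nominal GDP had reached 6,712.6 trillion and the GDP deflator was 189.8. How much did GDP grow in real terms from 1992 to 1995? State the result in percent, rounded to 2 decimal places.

Deflate each year: 1992 → 5391.5/1.291 = 4176.22; 1995 → 6712.6/1.898 = 3536.67.
So real GDP changed by 3536.67/4176.22 − 1 = -0.1531, i.e. -15.31%.

-15.31%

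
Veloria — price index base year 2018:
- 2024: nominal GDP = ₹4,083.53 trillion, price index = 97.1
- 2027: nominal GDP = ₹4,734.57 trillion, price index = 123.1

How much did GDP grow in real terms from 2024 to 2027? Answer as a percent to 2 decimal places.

Real GDP 2024 = 4083.53 / 0.971 = 4205.49.
Real GDP 2027 = 4734.57 / 1.231 = 3846.12.
Real growth = 3846.12 / 4205.49 − 1 = -0.0855.

-8.55%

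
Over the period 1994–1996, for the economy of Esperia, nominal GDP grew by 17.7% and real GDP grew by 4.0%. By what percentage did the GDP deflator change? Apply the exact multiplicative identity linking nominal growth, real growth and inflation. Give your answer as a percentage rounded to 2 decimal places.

13.17%

(1 + g_nom) = (1 + g_real)(1 + π), so π = 1.1770 / 1.0400 − 1 = 0.13173.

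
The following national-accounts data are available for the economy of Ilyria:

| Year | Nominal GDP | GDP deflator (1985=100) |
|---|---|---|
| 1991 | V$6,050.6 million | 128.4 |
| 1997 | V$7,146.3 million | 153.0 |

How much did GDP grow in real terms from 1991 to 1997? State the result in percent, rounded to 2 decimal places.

-0.88%

Real GDP 1991 = 6050.6 / 1.284 = 4712.31.
Real GDP 1997 = 7146.3 / 1.530 = 4670.78.
Real growth = 4670.78 / 4712.31 − 1 = -0.0088.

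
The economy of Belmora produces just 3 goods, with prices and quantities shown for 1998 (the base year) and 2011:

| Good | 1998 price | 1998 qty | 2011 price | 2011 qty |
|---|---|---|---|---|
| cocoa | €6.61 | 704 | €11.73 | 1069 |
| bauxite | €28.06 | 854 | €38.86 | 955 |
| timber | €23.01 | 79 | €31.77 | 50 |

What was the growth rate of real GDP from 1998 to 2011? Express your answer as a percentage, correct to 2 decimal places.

Real GDP 1998 = Nominal GDP 1998 = 6.61·704 + 28.06·854 + 23.01·79 = 30434.47.
Real GDP 2011 (at 1998 prices) = 6.61·1069 + 28.06·955 + 23.01·50 = 35013.89.
Real growth = 35013.89/30434.47 − 1 = 0.1505.

15.05%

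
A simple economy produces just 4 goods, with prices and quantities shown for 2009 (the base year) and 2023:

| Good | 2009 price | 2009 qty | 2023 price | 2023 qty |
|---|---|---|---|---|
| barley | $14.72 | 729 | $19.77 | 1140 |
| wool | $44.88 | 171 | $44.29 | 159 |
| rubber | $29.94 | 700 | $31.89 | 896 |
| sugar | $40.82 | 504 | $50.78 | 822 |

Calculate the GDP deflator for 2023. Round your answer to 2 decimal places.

118.50

Nominal GDP 2023 = 19.77·1140 + 44.29·159 + 31.89·896 + 50.78·822 = 99894.51.
Real GDP 2023 (at 2009 prices) = 14.72·1140 + 44.88·159 + 29.94·896 + 40.82·822 = 84297.00.
Deflator = Nominal/Real × 100 = 99894.51/84297.00 × 100 = 118.503.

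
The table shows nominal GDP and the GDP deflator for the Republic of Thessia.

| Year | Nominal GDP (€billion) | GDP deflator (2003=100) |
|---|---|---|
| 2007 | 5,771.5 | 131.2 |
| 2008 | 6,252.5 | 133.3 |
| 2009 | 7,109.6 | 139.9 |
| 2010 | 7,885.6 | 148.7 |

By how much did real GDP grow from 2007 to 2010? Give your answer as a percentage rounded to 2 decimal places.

Real GDP 2007 = 5771.5/1.312 = 4399.01.
Real GDP 2010 = 7885.6/1.487 = 5303.03.
Change = 5303.03/4399.01 − 1 = 0.2055.

20.55%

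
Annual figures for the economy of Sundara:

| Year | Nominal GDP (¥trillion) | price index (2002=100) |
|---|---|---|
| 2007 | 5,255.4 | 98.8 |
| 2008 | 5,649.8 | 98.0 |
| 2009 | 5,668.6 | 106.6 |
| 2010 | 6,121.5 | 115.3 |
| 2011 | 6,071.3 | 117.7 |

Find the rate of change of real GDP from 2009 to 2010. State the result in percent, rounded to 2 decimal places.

-0.16%

Real GDP 2009 = 5668.6/1.066 = 5317.64.
Real GDP 2010 = 6121.5/1.153 = 5309.19.
Change = 5309.19/5317.64 − 1 = -0.0016.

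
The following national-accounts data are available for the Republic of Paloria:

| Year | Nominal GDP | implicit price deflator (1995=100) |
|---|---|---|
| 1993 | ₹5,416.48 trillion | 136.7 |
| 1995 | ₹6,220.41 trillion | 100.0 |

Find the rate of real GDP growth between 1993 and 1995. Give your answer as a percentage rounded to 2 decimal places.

Real GDP 1993 = 5416.48 / 1.367 = 3962.31.
Real GDP 1995 = 6220.41 / 1.000 = 6220.41.
Real growth = 6220.41 / 3962.31 − 1 = 0.5699.

56.99%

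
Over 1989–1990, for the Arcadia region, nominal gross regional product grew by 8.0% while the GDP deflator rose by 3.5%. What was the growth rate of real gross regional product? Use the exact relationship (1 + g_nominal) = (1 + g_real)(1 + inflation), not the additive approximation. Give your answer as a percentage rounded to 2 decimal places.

(1 + g_nom) = (1 + g_real)(1 + π), so g_real = 1.0800 / 1.0350 − 1 = 0.04348.

4.35%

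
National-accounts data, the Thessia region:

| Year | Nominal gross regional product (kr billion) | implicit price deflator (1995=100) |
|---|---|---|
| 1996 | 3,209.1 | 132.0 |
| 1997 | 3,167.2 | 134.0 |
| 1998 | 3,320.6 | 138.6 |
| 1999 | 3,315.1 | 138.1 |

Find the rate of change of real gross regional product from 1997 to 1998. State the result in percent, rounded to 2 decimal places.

Real gross regional product 1997 = 3167.2/1.340 = 2363.58.
Real gross regional product 1998 = 3320.6/1.386 = 2395.82.
Change = 2395.82/2363.58 − 1 = 0.0136.

1.36%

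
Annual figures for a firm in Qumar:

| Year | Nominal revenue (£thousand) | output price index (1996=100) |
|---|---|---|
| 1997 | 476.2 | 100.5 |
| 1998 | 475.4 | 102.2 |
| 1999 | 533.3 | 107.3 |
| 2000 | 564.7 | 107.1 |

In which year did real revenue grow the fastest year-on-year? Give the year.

1998: real = 475.4/1.022 = 465.17; growth vs 1997 (473.83) = -1.83%.
1999: real = 533.3/1.073 = 497.02; growth vs 1998 (465.17) = 6.85%.
2000: real = 564.7/1.071 = 527.26; growth vs 1999 (497.02) = 6.08%.

1999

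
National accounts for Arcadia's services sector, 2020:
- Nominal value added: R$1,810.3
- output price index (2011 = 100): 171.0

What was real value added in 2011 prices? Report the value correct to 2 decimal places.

R$1,058.65

Real value added = Nominal / (output price index/100) = 1810.3 / 1.710 = 1058.65.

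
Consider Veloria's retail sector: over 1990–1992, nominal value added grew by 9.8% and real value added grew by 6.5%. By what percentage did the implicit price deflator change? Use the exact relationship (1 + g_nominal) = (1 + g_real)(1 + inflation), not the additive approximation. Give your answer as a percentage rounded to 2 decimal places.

(1 + g_nom) = (1 + g_real)(1 + π), so π = 1.0980 / 1.0650 − 1 = 0.03099.

3.10%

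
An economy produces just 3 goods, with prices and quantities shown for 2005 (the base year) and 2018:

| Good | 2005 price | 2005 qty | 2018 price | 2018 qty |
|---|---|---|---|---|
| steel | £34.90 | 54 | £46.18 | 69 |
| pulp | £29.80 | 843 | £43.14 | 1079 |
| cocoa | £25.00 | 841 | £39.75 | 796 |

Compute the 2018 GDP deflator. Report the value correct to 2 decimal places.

Nominal GDP 2018 = 46.18·69 + 43.14·1079 + 39.75·796 = 81375.48.
Real GDP 2018 (at 2005 prices) = 34.90·69 + 29.80·1079 + 25.00·796 = 54462.30.
Deflator = Nominal/Real × 100 = 81375.48/54462.30 × 100 = 149.416.

149.42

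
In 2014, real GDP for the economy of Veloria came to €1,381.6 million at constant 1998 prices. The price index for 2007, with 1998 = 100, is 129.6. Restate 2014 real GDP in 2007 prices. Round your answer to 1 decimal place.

Real GDP in 2007 prices = Real GDP in 1998 prices × (P_2007/P_1998) = 1381.6 × 1.296 = 1790.55.

€1,790.6 million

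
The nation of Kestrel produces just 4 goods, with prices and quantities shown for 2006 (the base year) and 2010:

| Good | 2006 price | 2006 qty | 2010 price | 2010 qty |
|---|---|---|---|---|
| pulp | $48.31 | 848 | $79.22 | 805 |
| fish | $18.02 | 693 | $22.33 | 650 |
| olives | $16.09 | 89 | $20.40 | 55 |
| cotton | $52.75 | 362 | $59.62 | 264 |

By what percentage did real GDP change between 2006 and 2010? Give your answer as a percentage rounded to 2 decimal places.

-11.58%

Real GDP 2006 = Nominal GDP 2006 = 48.31·848 + 18.02·693 + 16.09·89 + 52.75·362 = 73982.25.
Real GDP 2010 (at 2006 prices) = 48.31·805 + 18.02·650 + 16.09·55 + 52.75·264 = 65413.50.
Real growth = 65413.50/73982.25 − 1 = -0.1158.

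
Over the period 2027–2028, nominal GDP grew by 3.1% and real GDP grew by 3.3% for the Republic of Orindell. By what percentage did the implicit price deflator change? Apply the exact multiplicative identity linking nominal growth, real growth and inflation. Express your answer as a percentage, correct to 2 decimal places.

-0.19%

(1 + g_nom) = (1 + g_real)(1 + π), so π = 1.0310 / 1.0330 − 1 = -0.00194.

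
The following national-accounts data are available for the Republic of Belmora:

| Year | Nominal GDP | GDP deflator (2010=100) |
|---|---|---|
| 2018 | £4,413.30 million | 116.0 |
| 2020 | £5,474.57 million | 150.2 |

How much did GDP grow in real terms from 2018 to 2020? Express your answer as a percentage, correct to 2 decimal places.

-4.20%

Deflate each year: 2018 → 4413.30/1.160 = 3804.57; 2020 → 5474.57/1.502 = 3644.85.
So real GDP changed by 3644.85/3804.57 − 1 = -0.0420, i.e. -4.20%.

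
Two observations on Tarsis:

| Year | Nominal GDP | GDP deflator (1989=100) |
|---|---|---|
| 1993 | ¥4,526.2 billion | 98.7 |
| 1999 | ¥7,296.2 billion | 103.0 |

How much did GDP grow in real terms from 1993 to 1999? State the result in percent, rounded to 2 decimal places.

Real GDP 1993 = 4526.2 / 0.987 = 4585.82.
Real GDP 1999 = 7296.2 / 1.030 = 7083.69.
Real growth = 7083.69 / 4585.82 − 1 = 0.5447.

54.47%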